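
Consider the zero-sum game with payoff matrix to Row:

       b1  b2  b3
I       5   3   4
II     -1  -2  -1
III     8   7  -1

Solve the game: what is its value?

31/9

Row minima: I → 3, II → -2, III → -1; maximin = 3.
Column maxima: b1 → 8, b2 → 7, b3 → 4; minimax = 4.
3 ≠ 4, so there is no saddle point; optimal play is mixed.
II is strictly dominated by I, so Row never plays it.
b1 is strictly dominated by b2 (it gives Row strictly more in every row), so Column never plays it.
On the remaining 2×2 (I, III vs b2, b3):
Let Row play I with probability p. Expected payoff against b2: 3p + 7(1−p) = −4p + 7; against b3: 4p + (-1)(1−p) = 5p − 1.
Setting these equal: −4p + 7 = 5p − 1 ⇒ −9p = -8 ⇒ p = 8/9, and the value is (-4)·(8/9) + 7 = 31/9.
For Column: with q = P(b2), equating I's and III's payoffs gives −q + 4 = 8q − 1 ⇒ q = 5/9.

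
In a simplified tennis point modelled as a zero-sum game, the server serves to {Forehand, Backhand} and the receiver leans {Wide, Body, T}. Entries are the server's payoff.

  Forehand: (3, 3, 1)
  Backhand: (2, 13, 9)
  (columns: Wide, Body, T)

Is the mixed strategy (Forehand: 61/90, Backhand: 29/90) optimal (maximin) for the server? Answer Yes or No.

No

Against Wide this mix gives (61/90)·3 + (29/90)·2 = 241/90.
Against Body this mix gives (61/90)·3 + (29/90)·13 = 56/9.
Against T this mix gives (61/90)·1 + (29/90)·9 = 161/45.
The receiver will play Wide, holding the server to 241/90. Shifting weight toward the row that does better against Wide would raise this floor (the equalizing mix achieves 25/9 against both Wide and T), so the proposed strategy is not optimal.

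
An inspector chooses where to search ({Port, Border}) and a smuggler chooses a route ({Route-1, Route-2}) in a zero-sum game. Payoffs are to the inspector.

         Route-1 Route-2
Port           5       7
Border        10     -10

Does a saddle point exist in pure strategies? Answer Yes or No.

No

Row minima: Port → 5, Border → -10; maximin = 5.
Column maxima: Route-1 → 10, Route-2 → 7; minimax = 7.
5 ≠ 7, so no pure-strategy equilibrium exists.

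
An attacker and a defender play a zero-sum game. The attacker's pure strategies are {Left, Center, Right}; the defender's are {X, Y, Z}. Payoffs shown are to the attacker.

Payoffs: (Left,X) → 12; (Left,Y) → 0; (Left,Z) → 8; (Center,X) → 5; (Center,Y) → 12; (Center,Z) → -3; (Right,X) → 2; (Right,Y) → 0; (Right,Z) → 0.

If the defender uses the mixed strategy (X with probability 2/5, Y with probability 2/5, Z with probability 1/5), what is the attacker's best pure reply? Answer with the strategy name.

Left

Expected payoff of Left: (2/5)·12 + (2/5)·0 + (1/5)·8 = 32/5.
Expected payoff of Center: (2/5)·5 + (2/5)·12 + (1/5)·(-3) = 31/5.
Expected payoff of Right: (2/5)·2 + (2/5)·0 + (1/5)·0 = 4/5.
The largest is 32/5, so the attacker's best response is Left.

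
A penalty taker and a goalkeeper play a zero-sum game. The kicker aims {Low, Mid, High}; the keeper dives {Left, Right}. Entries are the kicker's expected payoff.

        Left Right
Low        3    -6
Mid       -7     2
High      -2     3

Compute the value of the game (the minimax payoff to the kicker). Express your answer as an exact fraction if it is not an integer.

-3/14

Row minima: Low → -6, Mid → -7, High → -2; maximin = -2.
Column maxima: Left → 3, Right → 3; minimax = 3.
-2 ≠ 3, so there is no saddle point; optimal play is mixed.
Mid is strictly dominated by High, so the kicker never plays it.
On the remaining 2×2 (Low, High vs Left, Right):
Let the kicker play Low with probability p. Expected payoff against Left: 3p + (-2)(1−p) = 5p − 2; against Right: (-6)p + 3(1−p) = −9p + 3.
Setting these equal: 5p − 2 = −9p + 3 ⇒ 14p = 5 ⇒ p = 5/14, and the value is (5)·(5/14) − 2 = -3/14.
For the keeper: with q = P(Left), equating Low's and High's payoffs gives 9q − 6 = −5q + 3 ⇒ q = 9/14.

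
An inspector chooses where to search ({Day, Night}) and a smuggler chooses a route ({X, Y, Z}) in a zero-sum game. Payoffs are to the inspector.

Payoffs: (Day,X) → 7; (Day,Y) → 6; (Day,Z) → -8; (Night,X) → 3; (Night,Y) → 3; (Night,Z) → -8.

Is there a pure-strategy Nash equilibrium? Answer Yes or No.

Yes

Row minima: Day → -8, Night → -8; maximin = -8.
Column maxima: X → 7, Y → 6, Z → -8; minimax = -8.
maximin = minimax = -8, so a saddle point exists.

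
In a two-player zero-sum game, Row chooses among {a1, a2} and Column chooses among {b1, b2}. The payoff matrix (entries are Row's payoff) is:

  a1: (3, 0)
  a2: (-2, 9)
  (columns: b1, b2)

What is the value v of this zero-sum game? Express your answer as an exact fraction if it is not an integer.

Row minima: a1 → 0, a2 → -2; maximin = 0.
Column maxima: b1 → 3, b2 → 9; minimax = 3.
0 ≠ 3, so there is no saddle point; optimal play is mixed.
Let Row play a1 with probability p. Expected payoff against b1: 3p + (-2)(1−p) = 5p − 2; against b2: 0p + 9(1−p) = −9p + 9.
Setting these equal: 5p − 2 = −9p + 9 ⇒ 14p = 11 ⇒ p = 11/14, and the value is (5)·(11/14) − 2 = 27/14.
For Column: with q = P(b1), equating a1's and a2's payoffs gives 3q = −11q + 9 ⇒ q = 9/14.

27/14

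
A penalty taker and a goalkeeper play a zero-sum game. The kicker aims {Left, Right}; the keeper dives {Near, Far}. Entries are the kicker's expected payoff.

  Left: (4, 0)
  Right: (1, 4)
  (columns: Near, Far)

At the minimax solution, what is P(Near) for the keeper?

Row minima: Left → 0, Right → 1; maximin = 1.
Column maxima: Near → 4, Far → 4; minimax = 4.
1 ≠ 4, so there is no saddle point; optimal play is mixed.
Let the kicker play Left with probability p. Expected payoff against Near: 4p + 1(1−p) = 3p + 1; against Far: 0p + 4(1−p) = −4p + 4.
Setting these equal: 3p + 1 = −4p + 4 ⇒ 7p = 3 ⇒ p = 3/7, and the value is (3)·(3/7) + 1 = 16/7.
For the keeper: with q = P(Near), equating Left's and Right's payoffs gives 4q = −3q + 4 ⇒ q = 4/7.

4/7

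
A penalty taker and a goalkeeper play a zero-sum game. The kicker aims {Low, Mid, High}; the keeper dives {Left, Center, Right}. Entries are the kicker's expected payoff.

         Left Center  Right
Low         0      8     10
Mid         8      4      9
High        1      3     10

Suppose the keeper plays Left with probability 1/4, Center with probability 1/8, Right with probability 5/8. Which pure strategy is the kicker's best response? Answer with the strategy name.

Expected payoff of Low: (1/4)·0 + (1/8)·8 + (5/8)·10 = 29/4.
Expected payoff of Mid: (1/4)·8 + (1/8)·4 + (5/8)·9 = 65/8.
Expected payoff of High: (1/4)·1 + (1/8)·3 + (5/8)·10 = 55/8.
The largest is 65/8, so the kicker's best response is Mid.

Mid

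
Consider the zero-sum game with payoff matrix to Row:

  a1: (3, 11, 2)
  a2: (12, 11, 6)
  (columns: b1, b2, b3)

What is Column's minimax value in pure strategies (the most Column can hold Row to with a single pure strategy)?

Column maxima: b1 → 12, b2 → 11, b3 → 6.
The smallest of these is 6.

6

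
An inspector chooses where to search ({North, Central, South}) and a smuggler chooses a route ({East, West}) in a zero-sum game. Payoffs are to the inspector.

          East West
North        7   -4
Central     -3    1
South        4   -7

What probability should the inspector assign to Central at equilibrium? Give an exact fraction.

11/15

Row minima: North → -4, Central → -3, South → -7; maximin = -3.
Column maxima: East → 7, West → 1; minimax = 1.
-3 ≠ 1, so there is no saddle point; optimal play is mixed.
South is strictly dominated by North, so the inspector never plays it.
On the remaining 2×2 (North, Central vs East, West):
Let the inspector play North with probability p. Expected payoff against East: 7p + (-3)(1−p) = 10p − 3; against West: (-4)p + 1(1−p) = −5p + 1.
Setting these equal: 10p − 3 = −5p + 1 ⇒ 15p = 4 ⇒ p = 4/15, and the value is (10)·(4/15) − 3 = -1/3.
For the smuggler: with q = P(East), equating North's and Central's payoffs gives 11q − 4 = −4q + 1 ⇒ q = 1/3.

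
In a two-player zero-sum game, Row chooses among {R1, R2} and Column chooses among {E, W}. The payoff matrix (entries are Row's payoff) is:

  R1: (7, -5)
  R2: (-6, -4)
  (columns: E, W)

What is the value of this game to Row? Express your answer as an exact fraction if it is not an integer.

Row minima: R1 → -5, R2 → -6; maximin = -5.
Column maxima: E → 7, W → -4; minimax = -4.
-5 ≠ -4, so there is no saddle point; optimal play is mixed.
Let Row play R1 with probability p. Expected payoff against E: 7p + (-6)(1−p) = 13p − 6; against W: (-5)p + (-4)(1−p) = −p − 4.
Setting these equal: 13p − 6 = −p − 4 ⇒ 14p = 2 ⇒ p = 1/7, and the value is (13)·(1/7) − 6 = -29/7.
For Column: with q = P(E), equating R1's and R2's payoffs gives 12q − 5 = −2q − 4 ⇒ q = 1/14.

-29/7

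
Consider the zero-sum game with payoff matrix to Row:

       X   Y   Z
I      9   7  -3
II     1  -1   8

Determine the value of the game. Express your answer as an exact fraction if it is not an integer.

Row minima: I → -3, II → -1; maximin = -1.
Column maxima: X → 9, Y → 7, Z → 8; minimax = 7.
-1 ≠ 7, so there is no saddle point; optimal play is mixed.
X is strictly dominated by Y (it gives Row strictly more in every row), so Column never plays it.
On the remaining 2×2 (I, II vs Y, Z):
Let Row play I with probability p. Expected payoff against Y: 7p + (-1)(1−p) = 8p − 1; against Z: (-3)p + 8(1−p) = −11p + 8.
Setting these equal: 8p − 1 = −11p + 8 ⇒ 19p = 9 ⇒ p = 9/19, and the value is (8)·(9/19) − 1 = 53/19.
For Column: with q = P(Y), equating I's and II's payoffs gives 10q − 3 = −9q + 8 ⇒ q = 11/19.

53/19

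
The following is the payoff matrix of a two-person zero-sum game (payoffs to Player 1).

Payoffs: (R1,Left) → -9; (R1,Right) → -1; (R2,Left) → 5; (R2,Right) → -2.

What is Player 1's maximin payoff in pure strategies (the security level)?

Row minima: R1 → -9, R2 → -2.
The best of these is -2.

-2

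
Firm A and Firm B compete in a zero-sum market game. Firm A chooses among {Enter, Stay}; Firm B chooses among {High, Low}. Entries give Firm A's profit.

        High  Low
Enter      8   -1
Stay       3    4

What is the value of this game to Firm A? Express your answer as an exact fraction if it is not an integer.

Row minima: Enter → -1, Stay → 3; maximin = 3.
Column maxima: High → 8, Low → 4; minimax = 4.
3 ≠ 4, so there is no saddle point; optimal play is mixed.
Let Firm A play Enter with probability p. Expected payoff against High: 8p + 3(1−p) = 5p + 3; against Low: (-1)p + 4(1−p) = −5p + 4.
Setting these equal: 5p + 3 = −5p + 4 ⇒ 10p = 1 ⇒ p = 1/10, and the value is (5)·(1/10) + 3 = 7/2.
For Firm B: with q = P(High), equating Enter's and Stay's payoffs gives 9q − 1 = −q + 4 ⇒ q = 1/2.

7/2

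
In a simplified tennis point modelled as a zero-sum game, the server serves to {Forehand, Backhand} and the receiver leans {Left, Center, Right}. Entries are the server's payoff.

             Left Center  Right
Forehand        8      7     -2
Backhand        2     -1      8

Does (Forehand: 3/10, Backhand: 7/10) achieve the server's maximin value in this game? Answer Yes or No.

No

Against Left this mix gives (3/10)·8 + (7/10)·2 = 19/5.
Against Center this mix gives (3/10)·7 + (7/10)·(-1) = 7/5.
Against Right this mix gives (3/10)·(-2) + (7/10)·8 = 5.
The receiver will play Center, holding the server to 7/5. Shifting weight toward the row that does better against Center would raise this floor (the equalizing mix achieves 3 against both Center and Right), so the proposed strategy is not optimal.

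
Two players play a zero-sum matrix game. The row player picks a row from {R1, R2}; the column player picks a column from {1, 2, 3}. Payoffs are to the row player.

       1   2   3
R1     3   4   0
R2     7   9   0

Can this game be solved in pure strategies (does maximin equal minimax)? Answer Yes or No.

Yes

Row minima: R1 → 0, R2 → 0; maximin = 0.
Column maxima: 1 → 7, 2 → 9, 3 → 0; minimax = 0.
maximin = minimax = 0, so a saddle point exists.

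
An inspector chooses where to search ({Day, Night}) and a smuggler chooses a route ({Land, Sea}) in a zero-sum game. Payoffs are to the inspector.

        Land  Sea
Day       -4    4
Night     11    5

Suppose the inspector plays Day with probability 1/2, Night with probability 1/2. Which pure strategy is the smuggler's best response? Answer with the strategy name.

If the smuggler plays Land, the inspector's expected payoff is (1/2)·(-4) + (1/2)·11 = 7/2.
If the smuggler plays Sea, the inspector's expected payoff is (1/2)·4 + (1/2)·5 = 9/2.
The smuggler minimizes the inspector's payoff; the smallest is 7/2, so the best response is Land.

Land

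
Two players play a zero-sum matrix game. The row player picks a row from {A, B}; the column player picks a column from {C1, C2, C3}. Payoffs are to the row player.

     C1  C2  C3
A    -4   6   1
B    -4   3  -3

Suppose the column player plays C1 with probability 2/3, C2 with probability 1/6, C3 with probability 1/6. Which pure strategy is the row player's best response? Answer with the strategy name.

Expected payoff of A: (2/3)·(-4) + (1/6)·6 + (1/6)·1 = -3/2.
Expected payoff of B: (2/3)·(-4) + (1/6)·3 + (1/6)·(-3) = -8/3.
The largest is -3/2, so the row player's best response is A.

A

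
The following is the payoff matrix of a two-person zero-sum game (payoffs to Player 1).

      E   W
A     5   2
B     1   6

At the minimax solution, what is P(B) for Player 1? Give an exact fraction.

Row minima: A → 2, B → 1; maximin = 2.
Column maxima: E → 5, W → 6; minimax = 5.
2 ≠ 5, so there is no saddle point; optimal play is mixed.
Let Player 1 play A with probability p. Expected payoff against E: 5p + 1(1−p) = 4p + 1; against W: 2p + 6(1−p) = −4p + 6.
Setting these equal: 4p + 1 = −4p + 6 ⇒ 8p = 5 ⇒ p = 5/8, and the value is (4)·(5/8) + 1 = 7/2.
For Player 2: with q = P(E), equating A's and B's payoffs gives 3q + 2 = −5q + 6 ⇒ q = 1/2.

3/8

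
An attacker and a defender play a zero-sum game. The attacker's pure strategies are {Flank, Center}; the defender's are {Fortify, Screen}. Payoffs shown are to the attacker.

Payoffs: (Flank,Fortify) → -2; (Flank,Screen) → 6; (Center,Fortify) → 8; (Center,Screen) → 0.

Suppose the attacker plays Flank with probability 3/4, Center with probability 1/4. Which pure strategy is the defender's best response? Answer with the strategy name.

Fortify

If the defender plays Fortify, the attacker's expected payoff is (3/4)·(-2) + (1/4)·8 = 1/2.
If the defender plays Screen, the attacker's expected payoff is (3/4)·6 + (1/4)·0 = 9/2.
The defender minimizes the attacker's payoff; the smallest is 1/2, so the best response is Fortify.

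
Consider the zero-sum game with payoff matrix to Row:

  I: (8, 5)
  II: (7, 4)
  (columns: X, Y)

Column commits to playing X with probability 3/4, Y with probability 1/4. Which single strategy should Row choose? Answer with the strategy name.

I

Expected payoff of I: (3/4)·8 + (1/4)·5 = 29/4.
Expected payoff of II: (3/4)·7 + (1/4)·4 = 25/4.
The largest is 29/4, so Row's best response is I.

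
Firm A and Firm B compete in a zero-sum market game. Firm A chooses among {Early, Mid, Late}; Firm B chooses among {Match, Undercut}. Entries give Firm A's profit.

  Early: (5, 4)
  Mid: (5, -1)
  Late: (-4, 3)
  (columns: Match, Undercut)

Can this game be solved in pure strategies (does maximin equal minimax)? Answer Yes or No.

Row minima: Early → 4, Mid → -1, Late → -4; maximin = 4.
Column maxima: Match → 5, Undercut → 4; minimax = 4.
maximin = minimax = 4, so a saddle point exists.

Yes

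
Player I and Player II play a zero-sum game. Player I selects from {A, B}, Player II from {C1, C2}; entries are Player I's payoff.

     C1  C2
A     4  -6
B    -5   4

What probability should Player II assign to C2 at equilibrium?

9/19

Row minima: A → -6, B → -5; maximin = -5.
Column maxima: C1 → 4, C2 → 4; minimax = 4.
-5 ≠ 4, so there is no saddle point; optimal play is mixed.
Let Player I play A with probability p. Expected payoff against C1: 4p + (-5)(1−p) = 9p − 5; against C2: (-6)p + 4(1−p) = −10p + 4.
Setting these equal: 9p − 5 = −10p + 4 ⇒ 19p = 9 ⇒ p = 9/19, and the value is (9)·(9/19) − 5 = -14/19.
For Player II: with q = P(C1), equating A's and B's payoffs gives 10q − 6 = −9q + 4 ⇒ q = 10/19.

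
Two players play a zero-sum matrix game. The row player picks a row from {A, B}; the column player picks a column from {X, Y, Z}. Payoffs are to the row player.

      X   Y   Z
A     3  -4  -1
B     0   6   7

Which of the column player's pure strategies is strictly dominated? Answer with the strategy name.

Y holds the row player's payoff strictly below Z in every row: -4 < -1, 6 < 7.
So Z is strictly dominated for the column player.

Z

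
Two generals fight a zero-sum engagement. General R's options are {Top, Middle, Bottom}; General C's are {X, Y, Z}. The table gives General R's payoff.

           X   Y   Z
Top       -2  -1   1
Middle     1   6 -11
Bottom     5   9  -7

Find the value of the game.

Row minima: Top → -2, Middle → -11, Bottom → -7; maximin = -2.
Column maxima: X → 5, Y → 9, Z → 1; minimax = 1.
-2 ≠ 1, so there is no saddle point; optimal play is mixed.
Middle is strictly dominated by Bottom, so General R never plays it.
Y is strictly dominated by X (it gives General R strictly more in every row), so General C never plays it.
On the remaining 2×2 (Top, Bottom vs X, Z):
Let General R play Top with probability p. Expected payoff against X: (-2)p + 5(1−p) = −7p + 5; against Z: 1p + (-7)(1−p) = 8p − 7.
Setting these equal: −7p + 5 = 8p − 7 ⇒ −15p = -12 ⇒ p = 4/5, and the value is (-7)·(4/5) + 5 = -3/5.
For General C: with q = P(X), equating Top's and Bottom's payoffs gives −3q + 1 = 12q − 7 ⇒ q = 8/15.

-3/5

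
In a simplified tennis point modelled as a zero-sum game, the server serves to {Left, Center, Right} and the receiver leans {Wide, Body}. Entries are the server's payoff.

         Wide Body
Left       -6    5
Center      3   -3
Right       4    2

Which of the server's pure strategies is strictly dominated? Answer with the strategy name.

Center

Right gives a strictly higher payoff than Center against every column: 4 > 3, 2 > -3.
So Center is strictly dominated and the server never plays it.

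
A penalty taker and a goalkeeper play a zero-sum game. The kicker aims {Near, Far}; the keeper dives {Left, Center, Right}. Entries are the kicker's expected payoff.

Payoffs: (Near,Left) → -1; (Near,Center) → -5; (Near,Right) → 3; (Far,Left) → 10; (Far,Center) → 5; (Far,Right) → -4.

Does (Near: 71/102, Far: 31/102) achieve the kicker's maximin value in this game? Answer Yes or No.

No

Against Left this mix gives (71/102)·(-1) + (31/102)·10 = 239/102.
Against Center this mix gives (71/102)·(-5) + (31/102)·5 = -100/51.
Against Right this mix gives (71/102)·3 + (31/102)·(-4) = 89/102.
The keeper will play Center, holding the kicker to -100/51. Shifting weight toward the row that does better against Center would raise this floor (the equalizing mix achieves -5/17 against both Center and Right), so the proposed strategy is not optimal.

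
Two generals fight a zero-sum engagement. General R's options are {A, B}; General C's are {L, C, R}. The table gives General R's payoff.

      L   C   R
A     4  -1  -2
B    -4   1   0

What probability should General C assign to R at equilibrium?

Row minima: A → -2, B → -4; maximin = -2.
Column maxima: L → 4, C → 1, R → 0; minimax = 0.
-2 ≠ 0, so there is no saddle point; optimal play is mixed.
C is strictly dominated by R (it gives General R strictly more in every row), so General C never plays it.
On the remaining 2×2 (A, B vs L, R):
Let General R play A with probability p. Expected payoff against L: 4p + (-4)(1−p) = 8p − 4; against R: (-2)p + 0(1−p) = −2p.
Setting these equal: 8p − 4 = −2p ⇒ 10p = 4 ⇒ p = 2/5, and the value is (8)·(2/5) − 4 = -4/5.
For General C: with q = P(L), equating A's and B's payoffs gives 6q − 2 = −4q ⇒ q = 1/5.

4/5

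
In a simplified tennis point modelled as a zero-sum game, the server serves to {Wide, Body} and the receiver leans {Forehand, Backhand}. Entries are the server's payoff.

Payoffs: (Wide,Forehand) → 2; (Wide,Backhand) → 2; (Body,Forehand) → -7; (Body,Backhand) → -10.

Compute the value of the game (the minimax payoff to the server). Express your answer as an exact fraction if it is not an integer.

Row minima: Wide → 2, Body → -10; maximin = 2.
Column maxima: Forehand → 2, Backhand → 2; minimax = 2.
Since maximin = minimax = 2, there is a saddle point and the value is 2.

2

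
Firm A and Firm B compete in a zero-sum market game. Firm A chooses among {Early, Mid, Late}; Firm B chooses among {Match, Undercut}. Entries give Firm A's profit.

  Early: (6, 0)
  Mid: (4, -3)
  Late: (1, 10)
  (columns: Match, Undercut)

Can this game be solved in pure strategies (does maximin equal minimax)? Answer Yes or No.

No

Row minima: Early → 0, Mid → -3, Late → 1; maximin = 1.
Column maxima: Match → 6, Undercut → 10; minimax = 6.
1 ≠ 6, so no pure-strategy equilibrium exists.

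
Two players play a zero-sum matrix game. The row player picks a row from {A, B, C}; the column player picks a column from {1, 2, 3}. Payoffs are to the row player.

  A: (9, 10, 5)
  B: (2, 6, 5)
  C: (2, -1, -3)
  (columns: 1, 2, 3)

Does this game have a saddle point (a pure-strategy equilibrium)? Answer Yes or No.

Yes

Row minima: A → 5, B → 2, C → -3; maximin = 5.
Column maxima: 1 → 9, 2 → 10, 3 → 5; minimax = 5.
maximin = minimax = 5, so a saddle point exists.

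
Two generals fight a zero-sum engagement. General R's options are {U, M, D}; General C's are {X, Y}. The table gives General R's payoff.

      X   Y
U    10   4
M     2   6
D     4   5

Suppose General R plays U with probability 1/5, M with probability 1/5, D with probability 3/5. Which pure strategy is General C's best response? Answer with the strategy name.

If General C plays X, General R's expected payoff is (1/5)·10 + (1/5)·2 + (3/5)·4 = 24/5.
If General C plays Y, General R's expected payoff is (1/5)·4 + (1/5)·6 + (3/5)·5 = 5.
General C minimizes General R's payoff; the smallest is 24/5, so the best response is X.

X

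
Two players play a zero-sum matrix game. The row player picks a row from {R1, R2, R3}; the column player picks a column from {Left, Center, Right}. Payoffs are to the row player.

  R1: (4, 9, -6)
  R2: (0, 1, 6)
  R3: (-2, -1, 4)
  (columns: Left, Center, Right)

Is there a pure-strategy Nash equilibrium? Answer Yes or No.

No

Row minima: R1 → -6, R2 → 0, R3 → -2; maximin = 0.
Column maxima: Left → 4, Center → 9, Right → 6; minimax = 4.
0 ≠ 4, so no pure-strategy equilibrium exists.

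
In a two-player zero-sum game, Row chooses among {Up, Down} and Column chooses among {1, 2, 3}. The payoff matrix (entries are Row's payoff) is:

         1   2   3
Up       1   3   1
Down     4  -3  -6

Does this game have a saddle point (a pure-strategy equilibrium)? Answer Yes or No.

Yes

Row minima: Up → 1, Down → -6; maximin = 1.
Column maxima: 1 → 4, 2 → 3, 3 → 1; minimax = 1.
maximin = minimax = 1, so a saddle point exists.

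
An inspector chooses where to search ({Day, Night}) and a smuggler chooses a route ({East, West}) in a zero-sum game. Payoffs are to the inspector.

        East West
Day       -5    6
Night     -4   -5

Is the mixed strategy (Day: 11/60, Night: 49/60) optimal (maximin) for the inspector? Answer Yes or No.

Against East this mix gives (11/60)·(-5) + (49/60)·(-4) = -251/60.
Against West this mix gives (11/60)·6 + (49/60)·(-5) = -179/60.
The smuggler will play East, holding the inspector to -251/60. Shifting weight toward the row that does better against East would raise this floor (the equalizing mix achieves -49/12 against both East and West), so the proposed strategy is not optimal.

No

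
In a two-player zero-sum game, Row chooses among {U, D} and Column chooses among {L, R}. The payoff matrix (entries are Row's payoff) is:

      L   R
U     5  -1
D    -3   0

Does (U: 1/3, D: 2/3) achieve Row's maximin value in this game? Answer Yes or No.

Yes

Against L this mix gives (1/3)·5 + (2/3)·(-3) = -1/3.
Against R this mix gives (1/3)·(-1) + (2/3)·0 = -1/3.
All of Column's active replies (L, R) yield -1/3, and no column does worse for Row. The mix makes Column indifferent and guarantees -1/3, so it is optimal.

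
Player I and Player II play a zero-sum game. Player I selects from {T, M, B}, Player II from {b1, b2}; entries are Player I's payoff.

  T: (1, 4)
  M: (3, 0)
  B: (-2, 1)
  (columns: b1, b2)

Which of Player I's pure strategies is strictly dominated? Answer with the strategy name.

T gives a strictly higher payoff than B against every column: 1 > -2, 4 > 1.
So B is strictly dominated and Player I never plays it.

B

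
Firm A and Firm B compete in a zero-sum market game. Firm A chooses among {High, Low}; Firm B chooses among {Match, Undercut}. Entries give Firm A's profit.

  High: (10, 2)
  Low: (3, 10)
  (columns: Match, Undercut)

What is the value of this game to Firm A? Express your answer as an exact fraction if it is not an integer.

94/15

Row minima: High → 2, Low → 3; maximin = 3.
Column maxima: Match → 10, Undercut → 10; minimax = 10.
3 ≠ 10, so there is no saddle point; optimal play is mixed.
Let Firm A play High with probability p. Expected payoff against Match: 10p + 3(1−p) = 7p + 3; against Undercut: 2p + 10(1−p) = −8p + 10.
Setting these equal: 7p + 3 = −8p + 10 ⇒ 15p = 7 ⇒ p = 7/15, and the value is (7)·(7/15) + 3 = 94/15.
For Firm B: with q = P(Match), equating High's and Low's payoffs gives 8q + 2 = −7q + 10 ⇒ q = 8/15.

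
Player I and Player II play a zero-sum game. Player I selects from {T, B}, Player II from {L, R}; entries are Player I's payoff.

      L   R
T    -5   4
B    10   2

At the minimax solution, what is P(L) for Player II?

2/17

Row minima: T → -5, B → 2; maximin = 2.
Column maxima: L → 10, R → 4; minimax = 4.
2 ≠ 4, so there is no saddle point; optimal play is mixed.
Let Player I play T with probability p. Expected payoff against L: (-5)p + 10(1−p) = −15p + 10; against R: 4p + 2(1−p) = 2p + 2.
Setting these equal: −15p + 10 = 2p + 2 ⇒ −17p = -8 ⇒ p = 8/17, and the value is (-15)·(8/17) + 10 = 50/17.
For Player II: with q = P(L), equating T's and B's payoffs gives −9q + 4 = 8q + 2 ⇒ q = 2/17.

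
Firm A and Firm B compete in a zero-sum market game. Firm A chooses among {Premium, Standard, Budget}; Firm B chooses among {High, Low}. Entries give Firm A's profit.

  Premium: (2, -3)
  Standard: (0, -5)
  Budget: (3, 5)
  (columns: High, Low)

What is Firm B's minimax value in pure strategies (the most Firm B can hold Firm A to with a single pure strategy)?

Column maxima: High → 3, Low → 5.
The smallest of these is 3.

3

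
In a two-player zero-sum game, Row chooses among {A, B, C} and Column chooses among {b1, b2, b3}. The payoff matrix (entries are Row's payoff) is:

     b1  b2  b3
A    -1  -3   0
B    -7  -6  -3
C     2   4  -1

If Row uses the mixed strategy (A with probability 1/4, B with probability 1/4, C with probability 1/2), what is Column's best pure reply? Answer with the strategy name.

If Column plays b1, Row's expected payoff is (1/4)·(-1) + (1/4)·(-7) + (1/2)·2 = -1.
If Column plays b2, Row's expected payoff is (1/4)·(-3) + (1/4)·(-6) + (1/2)·4 = -1/4.
If Column plays b3, Row's expected payoff is (1/4)·0 + (1/4)·(-3) + (1/2)·(-1) = -5/4.
Column minimizes Row's payoff; the smallest is -5/4, so the best response is b3.

b3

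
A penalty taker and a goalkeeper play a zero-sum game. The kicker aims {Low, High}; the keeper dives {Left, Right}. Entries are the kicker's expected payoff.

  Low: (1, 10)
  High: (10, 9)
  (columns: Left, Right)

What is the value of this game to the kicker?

91/10

Row minima: Low → 1, High → 9; maximin = 9.
Column maxima: Left → 10, Right → 10; minimax = 10.
9 ≠ 10, so there is no saddle point; optimal play is mixed.
Let the kicker play Low with probability p. Expected payoff against Left: 1p + 10(1−p) = −9p + 10; against Right: 10p + 9(1−p) = p + 9.
Setting these equal: −9p + 10 = p + 9 ⇒ −10p = -1 ⇒ p = 1/10, and the value is (-9)·(1/10) + 10 = 91/10.
For the keeper: with q = P(Left), equating Low's and High's payoffs gives −9q + 10 = q + 9 ⇒ q = 1/10.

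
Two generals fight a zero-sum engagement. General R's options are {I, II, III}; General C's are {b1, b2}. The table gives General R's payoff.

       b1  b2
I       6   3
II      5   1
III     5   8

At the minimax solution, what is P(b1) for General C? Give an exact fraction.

Row minima: I → 3, II → 1, III → 5; maximin = 5.
Column maxima: b1 → 6, b2 → 8; minimax = 6.
5 ≠ 6, so there is no saddle point; optimal play is mixed.
II is strictly dominated by I, so General R never plays it.
On the remaining 2×2 (I, III vs b1, b2):
Let General R play I with probability p. Expected payoff against b1: 6p + 5(1−p) = p + 5; against b2: 3p + 8(1−p) = −5p + 8.
Setting these equal: p + 5 = −5p + 8 ⇒ 6p = 3 ⇒ p = 1/2, and the value is (1)·(1/2) + 5 = 11/2.
For General C: with q = P(b1), equating I's and III's payoffs gives 3q + 3 = −3q + 8 ⇒ q = 5/6.

5/6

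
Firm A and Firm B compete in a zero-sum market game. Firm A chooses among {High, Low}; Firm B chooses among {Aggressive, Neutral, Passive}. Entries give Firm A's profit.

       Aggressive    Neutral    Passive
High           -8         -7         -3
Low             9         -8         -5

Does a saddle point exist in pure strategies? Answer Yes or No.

Row minima: High → -8, Low → -8; maximin = -8.
Column maxima: Aggressive → 9, Neutral → -7, Passive → -3; minimax = -7.
-8 ≠ -7, so no pure-strategy equilibrium exists.

No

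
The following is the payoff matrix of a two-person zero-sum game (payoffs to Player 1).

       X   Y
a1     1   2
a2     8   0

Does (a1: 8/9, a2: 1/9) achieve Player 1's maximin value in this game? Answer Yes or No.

Yes

Against X this mix gives (8/9)·1 + (1/9)·8 = 16/9.
Against Y this mix gives (8/9)·2 + (1/9)·0 = 16/9.
All of Player 2's active replies (X, Y) yield 16/9, and no column does worse for Player 1. The mix makes Player 2 indifferent and guarantees 16/9, so it is optimal.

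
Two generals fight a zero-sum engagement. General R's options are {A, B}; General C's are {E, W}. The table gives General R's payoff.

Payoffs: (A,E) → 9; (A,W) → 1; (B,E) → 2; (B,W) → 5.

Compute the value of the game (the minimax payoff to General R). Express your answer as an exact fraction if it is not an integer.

Row minima: A → 1, B → 2; maximin = 2.
Column maxima: E → 9, W → 5; minimax = 5.
2 ≠ 5, so there is no saddle point; optimal play is mixed.
Let General R play A with probability p. Expected payoff against E: 9p + 2(1−p) = 7p + 2; against W: 1p + 5(1−p) = −4p + 5.
Setting these equal: 7p + 2 = −4p + 5 ⇒ 11p = 3 ⇒ p = 3/11, and the value is (7)·(3/11) + 2 = 43/11.
For General C: with q = P(E), equating A's and B's payoffs gives 8q + 1 = −3q + 5 ⇒ q = 4/11.

43/11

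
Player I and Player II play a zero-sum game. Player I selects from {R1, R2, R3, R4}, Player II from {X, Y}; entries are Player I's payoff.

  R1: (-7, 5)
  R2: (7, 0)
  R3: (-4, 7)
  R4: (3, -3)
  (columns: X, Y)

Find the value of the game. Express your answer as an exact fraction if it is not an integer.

Row minima: R1 → -7, R2 → 0, R3 → -4, R4 → -3; maximin = 0.
Column maxima: X → 7, Y → 7; minimax = 7.
0 ≠ 7, so there is no saddle point; optimal play is mixed.
R1 is strictly dominated by R3, so Player I never plays it.
R4 is strictly dominated by R2, so Player I never plays it.
On the remaining 2×2 (R2, R3 vs X, Y):
Let Player I play R2 with probability p. Expected payoff against X: 7p + (-4)(1−p) = 11p − 4; against Y: 0p + 7(1−p) = −7p + 7.
Setting these equal: 11p − 4 = −7p + 7 ⇒ 18p = 11 ⇒ p = 11/18, and the value is (11)·(11/18) − 4 = 49/18.
For Player II: with q = P(X), equating R2's and R3's payoffs gives 7q = −11q + 7 ⇒ q = 7/18.

49/18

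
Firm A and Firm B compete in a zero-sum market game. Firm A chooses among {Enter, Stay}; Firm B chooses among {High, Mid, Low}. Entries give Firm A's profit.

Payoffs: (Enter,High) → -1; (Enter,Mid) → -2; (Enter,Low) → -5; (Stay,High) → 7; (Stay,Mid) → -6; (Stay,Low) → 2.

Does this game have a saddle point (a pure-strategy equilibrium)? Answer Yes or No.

No

Row minima: Enter → -5, Stay → -6; maximin = -5.
Column maxima: High → 7, Mid → -2, Low → 2; minimax = -2.
-5 ≠ -2, so no pure-strategy equilibrium exists.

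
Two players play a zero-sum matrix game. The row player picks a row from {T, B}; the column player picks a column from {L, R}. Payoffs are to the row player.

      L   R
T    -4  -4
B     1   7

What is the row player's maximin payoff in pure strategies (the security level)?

Row minima: T → -4, B → 1.
The best of these is 1.

1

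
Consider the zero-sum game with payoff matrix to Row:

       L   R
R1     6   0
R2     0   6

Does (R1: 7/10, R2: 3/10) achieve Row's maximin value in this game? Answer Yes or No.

Against L this mix gives (7/10)·6 + (3/10)·0 = 21/5.
Against R this mix gives (7/10)·0 + (3/10)·6 = 9/5.
Column will play R, holding Row to 9/5. Shifting weight toward the row that does better against R would raise this floor (the equalizing mix achieves 3 against both R and L), so the proposed strategy is not optimal.

No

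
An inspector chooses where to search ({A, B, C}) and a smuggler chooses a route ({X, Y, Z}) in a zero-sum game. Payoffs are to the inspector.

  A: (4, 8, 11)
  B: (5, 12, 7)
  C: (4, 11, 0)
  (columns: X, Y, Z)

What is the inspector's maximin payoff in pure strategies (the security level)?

Row minima: A → 4, B → 5, C → 0.
The best of these is 5.

5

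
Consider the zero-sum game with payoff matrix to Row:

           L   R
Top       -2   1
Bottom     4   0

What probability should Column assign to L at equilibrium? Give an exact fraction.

Row minima: Top → -2, Bottom → 0; maximin = 0.
Column maxima: L → 4, R → 1; minimax = 1.
0 ≠ 1, so there is no saddle point; optimal play is mixed.
Let Row play Top with probability p. Expected payoff against L: (-2)p + 4(1−p) = −6p + 4; against R: 1p + 0(1−p) = p.
Setting these equal: −6p + 4 = p ⇒ −7p = -4 ⇒ p = 4/7, and the value is (-6)·(4/7) + 4 = 4/7.
For Column: with q = P(L), equating Top's and Bottom's payoffs gives −3q + 1 = 4q ⇒ q = 1/7.

1/7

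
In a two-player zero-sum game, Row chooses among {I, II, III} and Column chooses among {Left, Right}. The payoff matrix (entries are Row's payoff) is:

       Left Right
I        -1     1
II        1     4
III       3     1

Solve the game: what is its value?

11/5

Row minima: I → -1, II → 1, III → 1; maximin = 1.
Column maxima: Left → 3, Right → 4; minimax = 3.
1 ≠ 3, so there is no saddle point; optimal play is mixed.
I is strictly dominated by II, so Row never plays it.
On the remaining 2×2 (II, III vs Left, Right):
Let Row play II with probability p. Expected payoff against Left: 1p + 3(1−p) = −2p + 3; against Right: 4p + 1(1−p) = 3p + 1.
Setting these equal: −2p + 3 = 3p + 1 ⇒ −5p = -2 ⇒ p = 2/5, and the value is (-2)·(2/5) + 3 = 11/5.
For Column: with q = P(Left), equating II's and III's payoffs gives −3q + 4 = 2q + 1 ⇒ q = 3/5.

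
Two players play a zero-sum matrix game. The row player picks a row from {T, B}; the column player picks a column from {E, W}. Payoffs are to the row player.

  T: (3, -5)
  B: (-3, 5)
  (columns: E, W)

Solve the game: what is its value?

Row minima: T → -5, B → -3; maximin = -3.
Column maxima: E → 3, W → 5; minimax = 3.
-3 ≠ 3, so there is no saddle point; optimal play is mixed.
Let the row player play T with probability p. Expected payoff against E: 3p + (-3)(1−p) = 6p − 3; against W: (-5)p + 5(1−p) = −10p + 5.
Setting these equal: 6p − 3 = −10p + 5 ⇒ 16p = 8 ⇒ p = 1/2, and the value is (6)·(1/2) − 3 = 0.
For the column player: with q = P(E), equating T's and B's payoffs gives 8q − 5 = −8q + 5 ⇒ q = 5/8.

0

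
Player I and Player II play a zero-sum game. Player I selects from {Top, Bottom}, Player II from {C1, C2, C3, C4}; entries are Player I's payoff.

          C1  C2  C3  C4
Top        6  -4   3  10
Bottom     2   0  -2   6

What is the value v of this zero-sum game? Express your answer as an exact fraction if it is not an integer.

-8/9

Row minima: Top → -4, Bottom → -2; maximin = -2.
Column maxima: C1 → 6, C2 → 0, C3 → 3, C4 → 10; minimax = 0.
-2 ≠ 0, so there is no saddle point; optimal play is mixed.
C1 is strictly dominated by C2 (it gives Player I strictly more in every row), so Player II never plays it.
C4 is strictly dominated by C2 (it gives Player I strictly more in every row), so Player II never plays it.
On the remaining 2×2 (Top, Bottom vs C2, C3):
Let Player I play Top with probability p. Expected payoff against C2: (-4)p + 0(1−p) = −4p; against C3: 3p + (-2)(1−p) = 5p − 2.
Setting these equal: −4p = 5p − 2 ⇒ −9p = -2 ⇒ p = 2/9, and the value is (-4)·(2/9) = -8/9.
For Player II: with q = P(C2), equating Top's and Bottom's payoffs gives −7q + 3 = 2q − 2 ⇒ q = 5/9.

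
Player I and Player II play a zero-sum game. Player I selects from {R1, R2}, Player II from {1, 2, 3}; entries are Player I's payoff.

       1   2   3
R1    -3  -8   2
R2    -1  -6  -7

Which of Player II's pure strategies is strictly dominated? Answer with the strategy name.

2 holds Player I's payoff strictly below 1 in every row: -8 < -3, -6 < -1.
So 1 is strictly dominated for Player II.

1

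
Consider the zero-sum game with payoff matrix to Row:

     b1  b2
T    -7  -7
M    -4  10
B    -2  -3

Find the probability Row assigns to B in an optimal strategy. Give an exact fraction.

Row minima: T → -7, M → -4, B → -3; maximin = -3.
Column maxima: b1 → -2, b2 → 10; minimax = -2.
-3 ≠ -2, so there is no saddle point; optimal play is mixed.
T is strictly dominated by M, so Row never plays it.
On the remaining 2×2 (M, B vs b1, b2):
Let Row play M with probability p. Expected payoff against b1: (-4)p + (-2)(1−p) = −2p − 2; against b2: 10p + (-3)(1−p) = 13p − 3.
Setting these equal: −2p − 2 = 13p − 3 ⇒ −15p = -1 ⇒ p = 1/15, and the value is (-2)·(1/15) − 2 = -32/15.
For Column: with q = P(b1), equating M's and B's payoffs gives −14q + 10 = q − 3 ⇒ q = 13/15.

14/15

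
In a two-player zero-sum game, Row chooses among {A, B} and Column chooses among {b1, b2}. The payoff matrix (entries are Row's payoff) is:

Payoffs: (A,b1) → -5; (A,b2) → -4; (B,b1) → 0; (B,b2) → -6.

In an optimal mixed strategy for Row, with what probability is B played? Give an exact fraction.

1/7

Row minima: A → -5, B → -6; maximin = -5.
Column maxima: b1 → 0, b2 → -4; minimax = -4.
-5 ≠ -4, so there is no saddle point; optimal play is mixed.
Let Row play A with probability p. Expected payoff against b1: (-5)p + 0(1−p) = −5p; against b2: (-4)p + (-6)(1−p) = 2p − 6.
Setting these equal: −5p = 2p − 6 ⇒ −7p = -6 ⇒ p = 6/7, and the value is (-5)·(6/7) = -30/7.
For Column: with q = P(b1), equating A's and B's payoffs gives −q − 4 = 6q − 6 ⇒ q = 2/7.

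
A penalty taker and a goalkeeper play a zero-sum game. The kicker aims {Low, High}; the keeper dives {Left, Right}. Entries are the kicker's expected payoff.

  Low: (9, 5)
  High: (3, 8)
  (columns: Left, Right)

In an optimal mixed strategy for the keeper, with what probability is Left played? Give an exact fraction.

1/3

Row minima: Low → 5, High → 3; maximin = 5.
Column maxima: Left → 9, Right → 8; minimax = 8.
5 ≠ 8, so there is no saddle point; optimal play is mixed.
Let the kicker play Low with probability p. Expected payoff against Left: 9p + 3(1−p) = 6p + 3; against Right: 5p + 8(1−p) = −3p + 8.
Setting these equal: 6p + 3 = −3p + 8 ⇒ 9p = 5 ⇒ p = 5/9, and the value is (6)·(5/9) + 3 = 19/3.
For the keeper: with q = P(Left), equating Low's and High's payoffs gives 4q + 5 = −5q + 8 ⇒ q = 1/3.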